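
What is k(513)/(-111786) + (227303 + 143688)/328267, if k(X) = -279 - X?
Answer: 6955264565/6115942477 ≈ 1.1372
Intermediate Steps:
k(513)/(-111786) + (227303 + 143688)/328267 = (-279 - 1*513)/(-111786) + (227303 + 143688)/328267 = (-279 - 513)*(-1/111786) + 370991*(1/328267) = -792*(-1/111786) + 370991/328267 = 132/18631 + 370991/328267 = 6955264565/6115942477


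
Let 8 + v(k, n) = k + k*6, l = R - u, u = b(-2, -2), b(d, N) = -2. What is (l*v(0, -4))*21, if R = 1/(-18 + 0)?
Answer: -980/3 ≈ -326.67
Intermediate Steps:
u = -2
R = -1/18 (R = 1/(-18) = -1/18 ≈ -0.055556)
l = 35/18 (l = -1/18 - 1*(-2) = -1/18 + 2 = 35/18 ≈ 1.9444)
v(k, n) = -8 + 7*k (v(k, n) = -8 + (k + k*6) = -8 + (k + 6*k) = -8 + 7*k)
(l*v(0, -4))*21 = (35*(-8 + 7*0)/18)*21 = (35*(-8 + 0)/18)*21 = ((35/18)*(-8))*21 = -140/9*21 = -980/3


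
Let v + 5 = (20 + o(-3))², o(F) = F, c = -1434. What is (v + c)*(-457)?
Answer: 525550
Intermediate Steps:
v = 284 (v = -5 + (20 - 3)² = -5 + 17² = -5 + 289 = 284)
(v + c)*(-457) = (284 - 1434)*(-457) = -1150*(-457) = 525550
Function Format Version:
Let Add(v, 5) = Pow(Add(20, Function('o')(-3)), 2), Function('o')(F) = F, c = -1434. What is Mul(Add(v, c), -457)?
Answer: 525550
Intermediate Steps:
v = 284 (v = Add(-5, Pow(Add(20, -3), 2)) = Add(-5, Pow(17, 2)) = Add(-5, 289) = 284)
Mul(Add(v, c), -457) = Mul(Add(284, -1434), -457) = Mul(-1150, -457) = 525550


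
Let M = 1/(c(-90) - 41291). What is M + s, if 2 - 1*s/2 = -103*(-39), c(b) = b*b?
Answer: -266523731/33191 ≈ -8030.0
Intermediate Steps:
c(b) = b**2
M = -1/33191 (M = 1/((-90)**2 - 41291) = 1/(8100 - 41291) = 1/(-33191) = -1/33191 ≈ -3.0129e-5)
s = -8030 (s = 4 - (-206)*(-39) = 4 - 2*4017 = 4 - 8034 = -8030)
M + s = -1/33191 - 8030 = -266523731/33191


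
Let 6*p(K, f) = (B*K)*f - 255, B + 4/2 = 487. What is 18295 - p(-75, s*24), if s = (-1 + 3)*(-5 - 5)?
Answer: -5783325/2 ≈ -2.8917e+6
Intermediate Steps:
s = -20 (s = 2*(-10) = -20)
B = 485 (B = -2 + 487 = 485)
p(K, f) = -85/2 + 485*K*f/6 (p(K, f) = ((485*K)*f - 255)/6 = (485*K*f - 255)/6 = (-255 + 485*K*f)/6 = -85/2 + 485*K*f/6)
18295 - p(-75, s*24) = 18295 - (-85/2 + (485/6)*(-75)*(-20*24)) = 18295 - (-85/2 + (485/6)*(-75)*(-480)) = 18295 - (-85/2 + 2910000) = 18295 - 1*5819915/2 = 18295 - 5819915/2 = -5783325/2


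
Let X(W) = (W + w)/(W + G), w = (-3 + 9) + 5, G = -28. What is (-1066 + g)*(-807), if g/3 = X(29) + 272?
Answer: 104910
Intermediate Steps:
w = 11 (w = 6 + 5 = 11)
X(W) = (11 + W)/(-28 + W) (X(W) = (W + 11)/(W - 28) = (11 + W)/(-28 + W))
g = 936 (g = 3*((11 + 29)/(-28 + 29) + 272) = 3*(40/1 + 272) = 3*(1*40 + 272) = 3*(40 + 272) = 3*312 = 936)
(-1066 + g)*(-807) = (-1066 + 936)*(-807) = -130*(-807) = 104910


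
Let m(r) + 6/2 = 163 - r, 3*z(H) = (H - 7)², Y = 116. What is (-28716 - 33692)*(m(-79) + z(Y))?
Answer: -786215984/3 ≈ -2.6207e+8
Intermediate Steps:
z(H) = (-7 + H)²/3 (z(H) = (H - 7)²/3 = (-7 + H)²/3)
m(r) = 160 - r (m(r) = -3 + (163 - r) = 160 - r)
(-28716 - 33692)*(m(-79) + z(Y)) = (-28716 - 33692)*((160 - 1*(-79)) + (-7 + 116)²/3) = -62408*((160 + 79) + (⅓)*109²) = -62408*(239 + (⅓)*11881) = -62408*(239 + 11881/3) = -62408*12598/3 = -786215984/3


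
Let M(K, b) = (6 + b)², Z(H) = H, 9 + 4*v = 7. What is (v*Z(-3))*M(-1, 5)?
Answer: 363/2 ≈ 181.50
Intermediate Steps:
v = -½ (v = -9/4 + (¼)*7 = -9/4 + 7/4 = -½ ≈ -0.50000)
(v*Z(-3))*M(-1, 5) = (-½*(-3))*(6 + 5)² = (3/2)*11² = (3/2)*121 = 363/2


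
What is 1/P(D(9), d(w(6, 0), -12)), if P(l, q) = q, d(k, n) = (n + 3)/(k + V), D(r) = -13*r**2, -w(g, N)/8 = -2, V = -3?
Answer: -13/9 ≈ -1.4444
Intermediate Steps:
w(g, N) = 16 (w(g, N) = -8*(-2) = 16)
d(k, n) = (3 + n)/(-3 + k) (d(k, n) = (n + 3)/(k - 3) = (3 + n)/(-3 + k))
1/P(D(9), d(w(6, 0), -12)) = 1/((3 - 12)/(-3 + 16)) = 1/(-9/13) = -13/9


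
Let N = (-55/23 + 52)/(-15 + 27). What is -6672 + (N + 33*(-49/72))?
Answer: -3693059/552 ≈ -6690.3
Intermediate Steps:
N = 1141/276 (N = (-55*1/23 + 52)/12 = (-55/23 + 52)*(1/12) = (1141/23)*(1/12) = 1141/276 ≈ 4.1341)
-6672 + (N + 33*(-49/72)) = -6672 + (1141/276 + 33*(-49/72)) = -6672 + (1141/276 - 539/24) = -6672 - 10115/552 = -3693059/552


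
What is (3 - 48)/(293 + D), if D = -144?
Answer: -45/149 ≈ -0.30201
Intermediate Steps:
(3 - 48)/(293 + D) = (3 - 48)/(293 - 144) = -45/149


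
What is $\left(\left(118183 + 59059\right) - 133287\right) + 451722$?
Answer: $495677$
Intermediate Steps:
$\left(\left(118183 + 59059\right) - 133287\right) + 451722 = \left(177242 - 133287\right) + 451722 = 43955 + 451722 = 495677$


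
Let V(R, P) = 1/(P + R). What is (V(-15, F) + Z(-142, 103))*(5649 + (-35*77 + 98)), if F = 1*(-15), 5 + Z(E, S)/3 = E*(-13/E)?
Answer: -2473646/15 ≈ -1.6491e+5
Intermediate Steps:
Z(E, S) = -54 (Z(E, S) = -15 + 3*(E*(-13/E)) = -15 + 3*(-13) = -15 - 39 = -54)
F = -15
(V(-15, F) + Z(-142, 103))*(5649 + (-35*77 + 98)) = (1/(-15 - 15) - 54)*(5649 + (-35*77 + 98)) = (1/(-30) - 54)*(5649 + (-2695 + 98)) = (-1/30 - 54)*(5649 - 2597) = -1621/30*3052 = -2473646/15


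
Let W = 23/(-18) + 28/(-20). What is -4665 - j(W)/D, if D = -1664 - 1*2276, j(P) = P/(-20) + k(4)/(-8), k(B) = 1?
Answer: -2067761249/443250 ≈ -4665.0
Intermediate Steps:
W = -241/90 (W = 23*(-1/18) + 28*(-1/20) = -23/18 - 7/5 = -241/90 ≈ -2.6778)
j(P) = -⅛ - P/20 (j(P) = P/(-20) + 1/(-8) = P*(-1/20) + 1*(-⅛) = -P/20 - ⅛ = -⅛ - P/20)
D = -3940 (D = -1664 - 2276 = -3940)
-4665 - j(W)/D = -4665 - (-⅛ - 1/20*(-241/90))/(-3940) = -4665 - (-⅛ + 241/1800)*(-1)/3940 = -4665 - 2*(-1)/(225*3940) = -4665 - 1*(-1/443250) = -4665 + 1/443250 = -2067761249/443250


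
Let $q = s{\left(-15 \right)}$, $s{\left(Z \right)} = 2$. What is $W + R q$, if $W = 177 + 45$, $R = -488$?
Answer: $-754$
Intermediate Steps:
$W = 222$
$q = 2$
$W + R q = 222 - 976 = -754$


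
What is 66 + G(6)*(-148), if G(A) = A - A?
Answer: 66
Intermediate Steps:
G(A) = 0
66 + G(6)*(-148) = 66 + 0*(-148) = 66 + 0 = 66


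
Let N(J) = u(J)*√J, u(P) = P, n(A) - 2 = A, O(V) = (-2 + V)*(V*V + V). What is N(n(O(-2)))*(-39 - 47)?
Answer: 516*I*√6 ≈ 1263.9*I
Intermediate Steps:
O(V) = (-2 + V)*(V + V²) (O(V) = (-2 + V)*(V² + V) = (-2 + V)*(V + V²))
n(A) = 2 + A
N(J) = J^(3/2) (N(J) = J*√J = J^(3/2))
N(n(O(-2)))*(-39 - 47) = (2 - 2*(-2 + (-2)² - 1*(-2)))^(3/2)*(-39 - 47) = (2 - 2*(-2 + 4 + 2))^(3/2)*(-86) = (2 - 2*4)^(3/2)*(-86) = (2 - 8)^(3/2)*(-86) = (-6)^(3/2)*(-86) = -6*I*√6*(-86) = 516*I*√6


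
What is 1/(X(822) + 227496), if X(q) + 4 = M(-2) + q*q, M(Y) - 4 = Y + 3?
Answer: 1/903181 ≈ 1.1072e-6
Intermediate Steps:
M(Y) = 7 + Y (M(Y) = 4 + (Y + 3) = 4 + (3 + Y) = 7 + Y)
X(q) = 1 + q**2 (X(q) = -4 + ((7 - 2) + q*q) = -4 + (5 + q**2) = 1 + q**2)
1/(X(822) + 227496) = 1/((1 + 822**2) + 227496) = 1/((1 + 675684) + 227496) = 1/(675685 + 227496) = 1/903181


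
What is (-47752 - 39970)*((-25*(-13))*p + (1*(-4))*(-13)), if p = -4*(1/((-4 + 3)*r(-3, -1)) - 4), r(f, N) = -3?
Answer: -1268109232/3 ≈ -4.2270e+8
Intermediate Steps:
p = 44/3 (p = -4*(1/((-4 + 3)*(-3)) - 4) = -4*(1/(-1*(-3)) - 4) = -4*(1/3 - 4) = -4*(-11/3) = 44/3 ≈ 14.667)
(-47752 - 39970)*((-25*(-13))*p + (1*(-4))*(-13)) = (-47752 - 39970)*(-25*(-13)*(44/3) + (1*(-4))*(-13)) = -87722*(325*(44/3) - 4*(-13)) = -87722*(14300/3 + 52) = -87722*14456/3 = -1268109232/3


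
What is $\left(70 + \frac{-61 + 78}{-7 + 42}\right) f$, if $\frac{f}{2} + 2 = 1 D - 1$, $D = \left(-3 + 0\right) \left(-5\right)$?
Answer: $\frac{59208}{35} \approx 1691.7$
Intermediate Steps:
$D = 15$ ($D = \left(-3\right) \left(-5\right) = 15$)
$f = 24$ ($f = -4 + 2 \left(1 \cdot 15 - 1\right) = -4 + 2 \left(15 - 1\right) = -4 + 2 \cdot 14 = -4 + 28 = 24$)
$\left(70 + \frac{-61 + 78}{-7 + 42}\right) f = \left(70 + \frac{-61 + 78}{-7 + 42}\right) 24 = \left(70 + \frac{17}{35}\right) 24 = \frac{2467}{35} \cdot 24 = \frac{59208}{35}$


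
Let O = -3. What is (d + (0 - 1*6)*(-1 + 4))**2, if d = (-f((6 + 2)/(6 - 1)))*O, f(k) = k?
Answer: 4356/25 ≈ 174.24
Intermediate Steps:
d = 24/5 (d = -(6 + 2)/(6 - 1)*(-3) = -8/5*(-3) = 24/5 ≈ 4.8000)
(d + (0 - 1*6)*(-1 + 4))**2 = (24/5 + (0 - 1*6)*(-1 + 4))**2 = (24/5 + (0 - 6)*3)**2 = (24/5 - 6*3)**2 = (24/5 - 18)**2 = (-66/5)**2 = 4356/25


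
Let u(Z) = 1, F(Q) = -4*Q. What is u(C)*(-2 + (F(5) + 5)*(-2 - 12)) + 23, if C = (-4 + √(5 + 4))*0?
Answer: 231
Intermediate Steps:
C = 0 (C = (-4 + √9)*0 = (-4 + 3)*0 = -1*0 = 0)
u(C)*(-2 + (F(5) + 5)*(-2 - 12)) + 23 = 1*(-2 + (-4*5 + 5)*(-2 - 12)) + 23 = 1*(-2 + (-20 + 5)*(-14)) + 23 = 1*(-2 - 15*(-14)) + 23 = 1*(-2 + 210) + 23 = 1*208 + 23 = 208 + 23 = 231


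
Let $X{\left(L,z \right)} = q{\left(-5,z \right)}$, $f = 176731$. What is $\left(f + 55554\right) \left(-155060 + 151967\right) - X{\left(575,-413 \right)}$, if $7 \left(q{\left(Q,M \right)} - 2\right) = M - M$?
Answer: $-718457507$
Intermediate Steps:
$q{\left(Q,M \right)} = 2$ ($q{\left(Q,M \right)} = 2 + \frac{M - M}{7} = 2 + \frac{1}{7} \cdot 0 = 2 + 0 = 2$)
$X{\left(L,z \right)} = 2$
$\left(f + 55554\right) \left(-155060 + 151967\right) - X{\left(575,-413 \right)} = \left(176731 + 55554\right) \left(-155060 + 151967\right) - 2 = 232285 \left(-3093\right) - 2 = -718457505 - 2 = -718457507$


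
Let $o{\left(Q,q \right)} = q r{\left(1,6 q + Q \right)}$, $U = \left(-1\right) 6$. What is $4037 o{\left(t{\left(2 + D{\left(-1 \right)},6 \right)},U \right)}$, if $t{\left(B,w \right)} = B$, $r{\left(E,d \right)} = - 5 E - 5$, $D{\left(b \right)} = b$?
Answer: $242220$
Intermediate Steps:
$U = -6$
$r{\left(E,d \right)} = -5 - 5 E$
$o{\left(Q,q \right)} = - 10 q$ ($o{\left(Q,q \right)} = q \left(-5 - 5\right) = q \left(-10\right) = - 10 q$)
$4037 o{\left(t{\left(2 + D{\left(-1 \right)},6 \right)},U \right)} = 4037 \left(\left(-10\right) \left(-6\right)\right) = 4037 \cdot 60 = 242220$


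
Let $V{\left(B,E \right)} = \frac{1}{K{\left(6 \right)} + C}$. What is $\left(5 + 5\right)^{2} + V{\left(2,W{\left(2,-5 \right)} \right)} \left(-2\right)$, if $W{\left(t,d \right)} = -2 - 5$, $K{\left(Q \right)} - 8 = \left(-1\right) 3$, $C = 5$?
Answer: $\frac{499}{5} \approx 99.8$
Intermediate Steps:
$K{\left(Q \right)} = 5$ ($K{\left(Q \right)} = 8 - 3 = 5$)
$W{\left(t,d \right)} = -7$ ($W{\left(t,d \right)} = -2 - 5 = -7$)
$V{\left(B,E \right)} = \frac{1}{10}$ ($V{\left(B,E \right)} = \frac{1}{5 + 5} = \frac{1}{10}$)
$\left(5 + 5\right)^{2} + V{\left(2,W{\left(2,-5 \right)} \right)} \left(-2\right) = \left(5 + 5\right)^{2} + \frac{1}{10} \left(-2\right) = 10^{2} - \frac{1}{5} = 100 - \frac{1}{5} = \frac{499}{5}$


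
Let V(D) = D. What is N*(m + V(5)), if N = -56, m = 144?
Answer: -8344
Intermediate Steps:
N*(m + V(5)) = -56*(144 + 5) = -56*149 = -8344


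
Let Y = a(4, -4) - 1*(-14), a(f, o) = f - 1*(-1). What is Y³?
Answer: 6859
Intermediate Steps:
a(f, o) = 1 + f (a(f, o) = f + 1 = 1 + f)
Y = 19 (Y = (1 + 4) - 1*(-14) = 5 + 14 = 19)
Y³ = 19³ = 6859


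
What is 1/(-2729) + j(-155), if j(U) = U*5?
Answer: -2114976/2729 ≈ -775.00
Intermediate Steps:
j(U) = 5*U
1/(-2729) + j(-155) = 1/(-2729) + 5*(-155) = -1/2729 - 775 = -2114976/2729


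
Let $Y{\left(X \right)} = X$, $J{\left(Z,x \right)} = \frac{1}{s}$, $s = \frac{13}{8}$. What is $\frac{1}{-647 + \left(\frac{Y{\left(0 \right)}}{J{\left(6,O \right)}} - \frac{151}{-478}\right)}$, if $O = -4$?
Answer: $- \frac{478}{309115} \approx -0.0015463$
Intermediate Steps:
$s = \frac{13}{8}$ ($s = 13 \cdot \frac{1}{8} = \frac{13}{8} \approx 1.625$)
$J{\left(Z,x \right)} = \frac{8}{13}$ ($J{\left(Z,x \right)} = \frac{1}{\frac{13}{8}} = \frac{8}{13}$)
$\frac{1}{-647 + \left(\frac{Y{\left(0 \right)}}{J{\left(6,O \right)}} - \frac{151}{-478}\right)} = \frac{1}{-647 + \left(\frac{0}{\frac{8}{13}} - \frac{151}{-478}\right)} = \frac{1}{-647 + \left(0 \cdot \frac{13}{8} - - \frac{151}{478}\right)} = \frac{1}{-647 + \left(0 + \frac{151}{478}\right)} = \frac{1}{-647 + \frac{151}{478}} = \frac{1}{- \frac{309115}{478}} = - \frac{478}{309115}$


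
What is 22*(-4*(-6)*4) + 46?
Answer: 2158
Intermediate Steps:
22*(-4*(-6)*4) + 46 = 22*(24*4) + 46 = 22*96 + 46 = 2112 + 46 = 2158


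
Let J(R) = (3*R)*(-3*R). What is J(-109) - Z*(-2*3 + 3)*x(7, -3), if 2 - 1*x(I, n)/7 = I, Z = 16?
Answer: -108609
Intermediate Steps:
x(I, n) = 14 - 7*I
J(R) = -9*R**2
J(-109) - Z*(-2*3 + 3)*x(7, -3) = -9*(-109)**2 - 16*(-2*3 + 3)*(14 - 7*7) = -9*11881 - 16*(-6 + 3)*(14 - 49) = -106929 - 16*(-3)*(-35) = -106929 - (-48)*(-35) = -106929 - 1*1680 = -106929 - 1680 = -108609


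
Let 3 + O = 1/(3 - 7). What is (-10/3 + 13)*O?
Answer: -377/12 ≈ -31.417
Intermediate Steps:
O = -13/4 (O = -3 + 1/(3 - 7) = -3 + 1/(-4) = -3 - ¼ = -13/4 ≈ -3.2500)
(-10/3 + 13)*O = (-10/3 + 13)*(-13/4) = (29/3)*(-13/4) = -377/12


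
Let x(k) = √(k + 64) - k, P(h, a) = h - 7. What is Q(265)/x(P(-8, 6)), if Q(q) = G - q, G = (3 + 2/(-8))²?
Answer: -4119/352 ≈ -11.702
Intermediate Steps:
P(h, a) = -7 + h
G = 121/16 (G = (3 + 2*(-⅛))² = (3 - ¼)² = (11/4)² = 121/16 ≈ 7.5625)
x(k) = √(64 + k) - k
Q(q) = 121/16 - q
Q(265)/x(P(-8, 6)) = (121/16 - 1*265)/(√(64 + (-7 - 8)) - (-7 - 8)) = (121/16 - 265)/(√(64 - 15) - 1*(-15)) = -4119/(16*(√49 + 15)) = -4119/(16*(7 + 15)) = -4119/16/22 = -4119/16*1/22 = -4119/352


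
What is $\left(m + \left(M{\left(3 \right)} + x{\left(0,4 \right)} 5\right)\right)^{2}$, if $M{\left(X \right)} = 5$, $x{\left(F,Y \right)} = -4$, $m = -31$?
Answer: $2116$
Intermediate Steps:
$\left(m + \left(M{\left(3 \right)} + x{\left(0,4 \right)} 5\right)\right)^{2} = \left(-31 + \left(5 - 20\right)\right)^{2} = \left(-31 - 15\right)^{2} = \left(-46\right)^{2} = 2116$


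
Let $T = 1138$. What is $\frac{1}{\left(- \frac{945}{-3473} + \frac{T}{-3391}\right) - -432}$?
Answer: $\frac{11776943}{5086891597} \approx 0.0023152$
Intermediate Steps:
$\frac{1}{\left(- \frac{945}{-3473} + \frac{T}{-3391}\right) - -432} = \frac{1}{\left(- \frac{945}{-3473} + \frac{1138}{-3391}\right) - -432} = \frac{1}{\left(\left(-945\right) \left(- \frac{1}{3473}\right) + 1138 \left(- \frac{1}{3391}\right)\right) + 432} = \frac{1}{\left(\frac{945}{3473} - \frac{1138}{3391}\right) + 432} = \frac{1}{- \frac{747779}{11776943} + 432} = \frac{1}{\frac{5086891597}{11776943}} = \frac{11776943}{5086891597}$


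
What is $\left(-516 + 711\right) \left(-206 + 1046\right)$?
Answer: $163800$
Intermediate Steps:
$\left(-516 + 711\right) \left(-206 + 1046\right) = 195 \cdot 840 = 163800$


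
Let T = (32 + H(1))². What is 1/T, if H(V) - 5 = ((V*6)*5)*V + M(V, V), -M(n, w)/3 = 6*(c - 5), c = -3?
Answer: 1/44521 ≈ 2.2461e-5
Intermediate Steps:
M(n, w) = 144 (M(n, w) = -18*(-3 - 5) = -18*(-8) = -3*(-48) = 144)
H(V) = 149 + 30*V² (H(V) = 5 + (((V*6)*5)*V + 144) = 5 + (((6*V)*5)*V + 144) = 5 + ((30*V)*V + 144) = 5 + (30*V² + 144) = 5 + (144 + 30*V²) = 149 + 30*V²)
T = 44521 (T = (32 + (149 + 30*1²))² = (32 + (149 + 30*1))² = (32 + (149 + 30))² = (32 + 179)² = 211² = 44521)
1/T = 1/44521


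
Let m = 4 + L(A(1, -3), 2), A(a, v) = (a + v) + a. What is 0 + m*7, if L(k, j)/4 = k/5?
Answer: 112/5 ≈ 22.400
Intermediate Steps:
A(a, v) = v + 2*a
L(k, j) = 4*k/5 (L(k, j) = 4*(k/5) = 4*k/5)
m = 16/5 (m = 4 + 4*(-3 + 2*1)/5 = 4 + 4*(-3 + 2)/5 = 4 + (⅘)*(-1) = 4 - ⅘ = 16/5 ≈ 3.2000)
0 + m*7 = 0 + (16/5)*7 = 0 + 112/5 = 112/5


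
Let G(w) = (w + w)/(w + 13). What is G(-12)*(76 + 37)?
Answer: -2712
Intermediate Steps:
G(w) = 2*w/(13 + w) (G(w) = (2*w)/(13 + w) = 2*w/(13 + w))
G(-12)*(76 + 37) = (2*(-12)/(13 - 12))*(76 + 37) = (2*(-12)/1)*113 = (2*(-12)*1)*113 = -24*113 = -2712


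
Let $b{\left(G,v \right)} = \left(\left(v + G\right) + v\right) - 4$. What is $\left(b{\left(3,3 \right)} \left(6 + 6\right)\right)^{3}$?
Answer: $216000$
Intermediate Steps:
$b{\left(G,v \right)} = -4 + G + 2 v$ ($b{\left(G,v \right)} = \left(\left(G + v\right) + v\right) - 4 = \left(G + 2 v\right) - 4 = -4 + G + 2 v$)
$\left(b{\left(3,3 \right)} \left(6 + 6\right)\right)^{3} = \left(\left(-4 + 3 + 2 \cdot 3\right) \left(6 + 6\right)\right)^{3} = \left(\left(-4 + 3 + 6\right) 12\right)^{3} = \left(5 \cdot 12\right)^{3} = 60^{3} = 216000$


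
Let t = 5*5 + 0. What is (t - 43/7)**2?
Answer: 17424/49 ≈ 355.59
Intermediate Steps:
t = 25 (t = 25 + 0 = 25)
(t - 43/7)**2 = (25 - 43/7)**2 = (132/7)**2 = 17424/49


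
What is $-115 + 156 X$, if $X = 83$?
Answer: $12833$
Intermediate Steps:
$-115 + 156 X = -115 + 156 \cdot 83 = -115 + 12948 = 12833$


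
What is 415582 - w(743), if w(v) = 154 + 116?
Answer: 415312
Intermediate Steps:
w(v) = 270
415582 - w(743) = 415582 - 1*270 = 415582 - 270 = 415312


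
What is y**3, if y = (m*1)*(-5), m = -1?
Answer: 125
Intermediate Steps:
y = 5 (y = -1*1*(-5) = -1*(-5) = 5)
y**3 = 5**3 = 125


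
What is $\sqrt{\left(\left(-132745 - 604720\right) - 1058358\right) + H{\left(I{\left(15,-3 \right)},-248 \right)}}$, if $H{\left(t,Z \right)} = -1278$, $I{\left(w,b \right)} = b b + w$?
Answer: $i \sqrt{1797101} \approx 1340.6 i$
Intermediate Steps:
$I{\left(w,b \right)} = w + b^{2}$ ($I{\left(w,b \right)} = b^{2} + w = w + b^{2}$)
$\sqrt{\left(\left(-132745 - 604720\right) - 1058358\right) + H{\left(I{\left(15,-3 \right)},-248 \right)}} = \sqrt{\left(\left(-132745 - 604720\right) - 1058358\right) - 1278} = \sqrt{\left(-737465 - 1058358\right) - 1278} = \sqrt{-1795823 - 1278} = \sqrt{-1797101} = i \sqrt{1797101}$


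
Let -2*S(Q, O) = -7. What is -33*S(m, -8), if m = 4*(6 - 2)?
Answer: -231/2 ≈ -115.50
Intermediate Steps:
m = 16 (m = 4*4 = 16)
S(Q, O) = 7/2 (S(Q, O) = -½*(-7) = 7/2)
-33*S(m, -8) = -33*7/2 = -231/2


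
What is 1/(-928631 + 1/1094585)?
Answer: -1094585/1016465563134 ≈ -1.0769e-6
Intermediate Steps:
1/(-928631 + 1/1094585) = 1/(-1016465563134/1094585) = -1094585/1016465563134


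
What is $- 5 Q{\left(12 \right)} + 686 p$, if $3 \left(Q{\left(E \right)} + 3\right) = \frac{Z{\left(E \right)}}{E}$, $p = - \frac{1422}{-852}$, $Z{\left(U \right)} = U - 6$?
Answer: $\frac{493781}{426} \approx 1159.1$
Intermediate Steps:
$Z{\left(U \right)} = -6 + U$ ($Z{\left(U \right)} = U - 6 = -6 + U$)
$p = \frac{237}{142}$ ($p = \left(-1422\right) \left(- \frac{1}{852}\right) = \frac{237}{142} \approx 1.669$)
$Q{\left(E \right)} = -3 + \frac{-6 + E}{3 E}$ ($Q{\left(E \right)} = -3 + \frac{\left(-6 + E\right) \frac{1}{E}}{3} = -3 + \frac{\frac{1}{E} \left(-6 + E\right)}{3} = -3 + \frac{-6 + E}{3 E}$)
$- 5 Q{\left(12 \right)} + 686 p = - 5 \left(- \frac{8}{3} - \frac{2}{12}\right) + 686 \cdot \frac{237}{142} = - 5 \left(- \frac{8}{3} - \frac{1}{6}\right) + \frac{81291}{71} = \left(-5\right) \left(- \frac{17}{6}\right) + \frac{81291}{71} = \frac{85}{6} + \frac{81291}{71} = \frac{493781}{426}$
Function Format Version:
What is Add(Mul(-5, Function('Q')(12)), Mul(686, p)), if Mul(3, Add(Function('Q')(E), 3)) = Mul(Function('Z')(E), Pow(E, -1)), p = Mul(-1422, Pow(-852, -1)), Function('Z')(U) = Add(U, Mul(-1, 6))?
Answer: Rational(493781, 426) ≈ 1159.1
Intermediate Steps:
Function('Z')(U) = Add(-6, U) (Function('Z')(U) = Add(U, -6) = Add(-6, U))
p = Rational(237, 142) (p = Mul(-1422, Rational(-1, 852)) = Rational(237, 142) ≈ 1.6690)
Function('Q')(E) = Add(-3, Mul(Rational(1, 3), Pow(E, -1), Add(-6, E))) (Function('Q')(E) = Add(-3, Mul(Rational(1, 3), Mul(Add(-6, E), Pow(E, -1)))) = Add(-3, Mul(Rational(1, 3), Mul(Pow(E, -1), Add(-6, E)))) = Add(-3, Mul(Rational(1, 3), Pow(E, -1), Add(-6, E))))
Add(Mul(-5, Function('Q')(12)), Mul(686, p)) = Add(Mul(-5, Add(Rational(-8, 3), Mul(-2, Pow(12, -1)))), Mul(686, Rational(237, 142))) = Add(Mul(-5, Add(Rational(-8, 3), Mul(-2, Rational(1, 12)))), Rational(81291, 71)) = Add(Mul(-5, Add(Rational(-8, 3), Rational(-1, 6))), Rational(81291, 71)) = Add(Mul(-5, Rational(-17, 6)), Rational(81291, 71)) = Add(Rational(85, 6), Rational(81291, 71)) = Rational(493781, 426)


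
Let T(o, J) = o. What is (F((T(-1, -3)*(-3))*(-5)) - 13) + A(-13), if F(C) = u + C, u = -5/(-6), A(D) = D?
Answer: -241/6 ≈ -40.167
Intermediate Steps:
u = ⅚ (u = -5*(-⅙) = ⅚ ≈ 0.83333)
F(C) = ⅚ + C
(F((T(-1, -3)*(-3))*(-5)) - 13) + A(-13) = ((⅚ - 1*(-3)*(-5)) - 13) - 13 = ((⅚ + 3*(-5)) - 13) - 13 = ((⅚ - 15) - 13) - 13 = (-85/6 - 13) - 13 = -163/6 - 13 = -241/6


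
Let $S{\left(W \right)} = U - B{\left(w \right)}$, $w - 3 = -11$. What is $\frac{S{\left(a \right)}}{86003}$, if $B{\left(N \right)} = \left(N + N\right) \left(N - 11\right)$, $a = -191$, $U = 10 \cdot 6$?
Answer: $- \frac{244}{86003} \approx -0.0028371$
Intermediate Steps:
$w = -8$ ($w = 3 - 11 = -8$)
$U = 60$
$B{\left(N \right)} = 2 N \left(-11 + N\right)$
$S{\left(W \right)} = -244$ ($S{\left(W \right)} = 60 - 2 \left(-8\right) \left(-11 - 8\right) = 60 - 2 \left(-8\right) \left(-19\right) = 60 - 304 = -244$)
$\frac{S{\left(a \right)}}{86003} = - \frac{244}{86003}$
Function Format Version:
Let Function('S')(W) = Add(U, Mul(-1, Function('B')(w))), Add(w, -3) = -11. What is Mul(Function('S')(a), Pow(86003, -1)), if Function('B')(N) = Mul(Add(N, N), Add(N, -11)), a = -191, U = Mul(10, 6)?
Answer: Rational(-244, 86003) ≈ -0.0028371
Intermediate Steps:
w = -8 (w = Add(3, -11) = -8)
U = 60
Function('B')(N) = Mul(2, N, Add(-11, N)) (Function('B')(N) = Mul(Mul(2, N), Add(-11, N)) = Mul(2, N, Add(-11, N)))
Function('S')(W) = -244 (Function('S')(W) = Add(60, Mul(-1, Mul(2, -8, Add(-11, -8)))) = Add(60, Mul(-1, Mul(2, -8, -19))) = Add(60, Mul(-1, 304)) = Add(60, -304) = -244)
Mul(Function('S')(a), Pow(86003, -1)) = Mul(-244, Pow(86003, -1)) = Mul(-244, Rational(1, 86003)) = Rational(-244, 86003)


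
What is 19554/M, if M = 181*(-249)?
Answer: -6518/15023 ≈ -0.43387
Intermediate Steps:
M = -45069
19554/M = 19554/(-45069) = 19554*(-1/45069) = -6518/15023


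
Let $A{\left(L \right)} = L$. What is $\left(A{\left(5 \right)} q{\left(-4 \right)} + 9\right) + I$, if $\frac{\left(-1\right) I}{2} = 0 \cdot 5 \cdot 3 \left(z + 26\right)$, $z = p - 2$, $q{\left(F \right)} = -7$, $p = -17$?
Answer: $-26$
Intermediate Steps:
$z = -19$ ($z = -17 - 2 = -19$)
$I = 0$ ($I = - 2 \cdot 0 \cdot 5 \cdot 3 \left(-19 + 26\right) = - 2 \cdot 0 \cdot 3 \cdot 7 = - 2 \cdot 0 \cdot 7 = \left(-2\right) 0 = 0$)
$\left(A{\left(5 \right)} q{\left(-4 \right)} + 9\right) + I = \left(5 \left(-7\right) + 9\right) + 0 = \left(-35 + 9\right) + 0 = -26 + 0 = -26$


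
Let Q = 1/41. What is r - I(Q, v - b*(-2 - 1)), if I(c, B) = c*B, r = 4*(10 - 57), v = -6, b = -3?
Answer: -7693/41 ≈ -187.63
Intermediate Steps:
r = -188 (r = 4*(-47) = -188)
Q = 1/41 ≈ 0.024390
I(c, B) = B*c
r - I(Q, v - b*(-2 - 1)) = -188 - (-6 - (-3)*(-2 - 1))/41 = -188 - (-6 - (-3)*(-3))/41 = -188 - (-6 - 1*9)/41 = -188 - (-6 - 9)/41 = -188 - (-15)/41 = -188 - 1*(-15/41) = -188 + 15/41 = -7693/41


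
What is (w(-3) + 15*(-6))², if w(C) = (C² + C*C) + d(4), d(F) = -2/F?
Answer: 21025/4 ≈ 5256.3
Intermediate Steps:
w(C) = -½ + 2*C² (w(C) = (C² + C*C) - 2/4 = (C² + C²) - 2*¼ = 2*C² - ½ = -½ + 2*C²)
(w(-3) + 15*(-6))² = ((-½ + 2*(-3)²) + 15*(-6))² = ((-½ + 2*9) - 90)² = ((-½ + 18) - 90)² = (35/2 - 90)² = (-145/2)² = 21025/4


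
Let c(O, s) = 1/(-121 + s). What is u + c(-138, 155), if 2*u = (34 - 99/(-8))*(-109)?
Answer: -687455/272 ≈ -2527.4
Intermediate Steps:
u = -40439/16 (u = ((34 - 99/(-8))*(-109))/2 = ((34 - 99*(-⅛))*(-109))/2 = ((34 + 99/8)*(-109))/2 = ((371/8)*(-109))/2 = (½)*(-40439/8) = -40439/16 ≈ -2527.4)
u + c(-138, 155) = -40439/16 + 1/(-121 + 155) = -40439/16 + 1/34 = -687455/272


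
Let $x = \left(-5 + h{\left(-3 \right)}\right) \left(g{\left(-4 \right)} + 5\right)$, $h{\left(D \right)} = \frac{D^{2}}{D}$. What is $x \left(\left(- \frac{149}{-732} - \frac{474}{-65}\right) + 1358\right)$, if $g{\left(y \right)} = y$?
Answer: $- \frac{129940586}{11895} \approx -10924.0$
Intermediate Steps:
$h{\left(D \right)} = D$
$x = -8$ ($x = \left(-5 - 3\right) \left(-4 + 5\right) = \left(-8\right) 1 = -8$)
$x \left(\left(- \frac{149}{-732} - \frac{474}{-65}\right) + 1358\right) = - 8 \left(\left(- \frac{149}{-732} - \frac{474}{-65}\right) + 1358\right) = - 8 \left(\left(\left(-149\right) \left(- \frac{1}{732}\right) - - \frac{474}{65}\right) + 1358\right) = - 8 \left(\left(\frac{149}{732} + \frac{474}{65}\right) + 1358\right) = - 8 \left(\frac{356653}{47580} + 1358\right) = \left(-8\right) \frac{64970293}{47580} = - \frac{129940586}{11895}$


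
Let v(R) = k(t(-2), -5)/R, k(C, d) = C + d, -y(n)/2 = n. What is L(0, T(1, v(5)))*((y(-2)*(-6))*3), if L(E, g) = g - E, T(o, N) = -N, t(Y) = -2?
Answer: -504/5 ≈ -100.80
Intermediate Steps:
y(n) = -2*n
v(R) = -7/R (v(R) = (-2 - 5)/R = -7/R)
L(0, T(1, v(5)))*((y(-2)*(-6))*3) = (-(-7)/5 - 1*0)*((-2*(-2)*(-6))*3) = (-(-7)/5 + 0)*((4*(-6))*3) = (-1*(-7/5) + 0)*(-24*3) = (7/5 + 0)*(-72) = (7/5)*(-72) = -504/5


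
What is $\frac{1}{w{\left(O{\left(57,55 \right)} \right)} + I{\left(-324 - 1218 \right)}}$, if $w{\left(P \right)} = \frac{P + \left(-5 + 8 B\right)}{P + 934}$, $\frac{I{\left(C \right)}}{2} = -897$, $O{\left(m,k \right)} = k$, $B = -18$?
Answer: $- \frac{989}{1774360} \approx -0.00055738$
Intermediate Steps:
$I{\left(C \right)} = -1794$ ($I{\left(C \right)} = 2 \left(-897\right) = -1794$)
$w{\left(P \right)} = \frac{-149 + P}{934 + P}$ ($w{\left(P \right)} = \frac{P + \left(-5 + 8 \left(-18\right)\right)}{P + 934} = \frac{P - 149}{934 + P} = \frac{-149 + P}{934 + P}$)
$\frac{1}{w{\left(O{\left(57,55 \right)} \right)} + I{\left(-324 - 1218 \right)}} = \frac{1}{\frac{-149 + 55}{934 + 55} - 1794} = \frac{1}{\frac{1}{989} \left(-94\right) - 1794} = \frac{1}{- \frac{94}{989} - 1794} = \frac{1}{- \frac{1774360}{989}} = - \frac{989}{1774360}$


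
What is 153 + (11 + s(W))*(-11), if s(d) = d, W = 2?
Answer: 10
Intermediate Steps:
153 + (11 + s(W))*(-11) = 153 + (11 + 2)*(-11) = 153 + 13*(-11) = 153 - 143 = 10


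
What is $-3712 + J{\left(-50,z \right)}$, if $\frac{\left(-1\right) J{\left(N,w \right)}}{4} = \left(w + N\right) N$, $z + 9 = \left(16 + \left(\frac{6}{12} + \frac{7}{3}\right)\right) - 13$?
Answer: $- \frac{43036}{3} \approx -14345.0$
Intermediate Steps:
$z = - \frac{19}{6}$ ($z = -9 + \left(\left(16 + \left(\frac{6}{12} + \frac{7}{3}\right)\right) - 13\right) = -9 + \left(\left(16 + \left(6 \cdot \frac{1}{12} + 7 \cdot \frac{1}{3}\right)\right) - 13\right) = -9 + \left(\left(16 + \left(\frac{1}{2} + \frac{7}{3}\right)\right) - 13\right) = -9 + \left(\left(16 + \frac{17}{6}\right) - 13\right) = -9 + \left(\frac{113}{6} - 13\right) = -9 + \frac{35}{6} = - \frac{19}{6} \approx -3.1667$)
$J{\left(N,w \right)} = - 4 N \left(N + w\right)$ ($J{\left(N,w \right)} = - 4 \left(w + N\right) N = - 4 \left(N + w\right) N = - 4 N \left(N + w\right)$)
$-3712 + J{\left(-50,z \right)} = -3712 - - 200 \left(-50 - \frac{19}{6}\right) = -3712 - \left(-200\right) \left(- \frac{319}{6}\right) = -3712 - \frac{31900}{3} = - \frac{43036}{3}$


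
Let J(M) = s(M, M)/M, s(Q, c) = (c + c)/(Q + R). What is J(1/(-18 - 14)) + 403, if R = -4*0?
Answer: 339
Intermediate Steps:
R = 0
s(Q, c) = 2*c/Q (s(Q, c) = (c + c)/(Q + 0) = (2*c)/Q = 2*c/Q)
J(M) = 2/M (J(M) = (2*M/M)/M = 2/M)
J(1/(-18 - 14)) + 403 = 2/(1/(-18 - 14)) + 403 = 2/(1/(-32)) + 403 = 2/(-1/32) + 403 = 2*(-32) + 403 = -64 + 403 = 339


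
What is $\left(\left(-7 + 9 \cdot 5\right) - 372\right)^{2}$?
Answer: $111556$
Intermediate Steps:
$\left(\left(-7 + 9 \cdot 5\right) - 372\right)^{2} = \left(\left(-7 + 45\right) - 372\right)^{2} = \left(38 - 372\right)^{2} = \left(-334\right)^{2} = 111556$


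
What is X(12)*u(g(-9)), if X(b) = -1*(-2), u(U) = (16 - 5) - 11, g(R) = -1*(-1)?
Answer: 0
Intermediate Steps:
g(R) = 1
u(U) = 0 (u(U) = 11 - 11 = 0)
X(b) = 2
X(12)*u(g(-9)) = 2*0 = 0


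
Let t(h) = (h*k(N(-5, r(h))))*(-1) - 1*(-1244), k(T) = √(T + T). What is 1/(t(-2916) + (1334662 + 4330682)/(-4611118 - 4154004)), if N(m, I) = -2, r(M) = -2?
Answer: 5970223936263983/170739943632410110612 - 14001787029747609*I/85369971816205055306 ≈ 3.4967e-5 - 0.00016401*I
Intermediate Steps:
k(T) = √2*√T (k(T) = √(2*T) = √2*√T)
t(h) = 1244 - 2*I*h (t(h) = (h*(√2*√(-2)))*(-1) - 1*(-1244) = (h*(√2*(I*√2)))*(-1) + 1244 = (h*(2*I))*(-1) + 1244 = (2*I*h)*(-1) + 1244 = -2*I*h + 1244 = 1244 - 2*I*h)
1/(t(-2916) + (1334662 + 4330682)/(-4611118 - 4154004)) = 1/((1244 - 2*I*(-2916)) + (1334662 + 4330682)/(-4611118 - 4154004)) = 1/((1244 + 5832*I) + 5665344/(-8765122)) = 1/((1244 + 5832*I) + 5665344*(-1/8765122)) = 1/((1244 + 5832*I) - 2832672/4382561) = 1/(5449073212/4382561 + 5832*I) = 19206840918721*(5449073212/4382561 - 5832*I)/682959774529640442448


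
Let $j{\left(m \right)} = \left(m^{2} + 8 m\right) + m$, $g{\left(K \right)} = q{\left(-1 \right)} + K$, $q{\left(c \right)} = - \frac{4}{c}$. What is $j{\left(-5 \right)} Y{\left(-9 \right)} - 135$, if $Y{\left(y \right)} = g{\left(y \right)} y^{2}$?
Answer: $7965$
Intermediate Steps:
$g{\left(K \right)} = 4 + K$ ($g{\left(K \right)} = - \frac{4}{-1} + K = \left(-4\right) \left(-1\right) + K = 4 + K$)
$j{\left(m \right)} = m^{2} + 9 m$
$Y{\left(y \right)} = y^{2} \left(4 + y\right)$ ($Y{\left(y \right)} = \left(4 + y\right) y^{2} = y^{2} \left(4 + y\right)$)
$j{\left(-5 \right)} Y{\left(-9 \right)} - 135 = - 5 \left(9 - 5\right) \left(-9\right)^{2} \left(4 - 9\right) - 135 = \left(-5\right) 4 \cdot 81 \left(-5\right) - 135 = \left(-20\right) \left(-405\right) - 135 = 8100 - 135 = 7965$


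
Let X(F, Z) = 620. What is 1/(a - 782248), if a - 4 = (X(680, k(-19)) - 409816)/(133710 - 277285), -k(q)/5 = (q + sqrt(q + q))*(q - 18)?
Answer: -143575/112310273104 ≈ -1.2784e-6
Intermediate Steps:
k(q) = -5*(-18 + q)*(q + sqrt(2)*sqrt(q)) (k(q) = -5*(q + sqrt(q + q))*(q - 18) = -5*(q + sqrt(2*q))*(-18 + q) = -5*(q + sqrt(2)*sqrt(q))*(-18 + q) = -5*(-18 + q)*(q + sqrt(2)*sqrt(q)))
a = 983496/143575 (a = 4 + (620 - 409816)/(133710 - 277285) = 4 - 409196/(-143575) = 4 - 409196*(-1/143575) = 4 + 409196/143575 = 983496/143575 ≈ 6.8501)
1/(a - 782248) = 1/(983496/143575 - 782248) = 1/(-112310273104/143575) = -143575/112310273104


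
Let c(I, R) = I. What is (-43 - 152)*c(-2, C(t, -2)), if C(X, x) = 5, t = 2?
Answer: 390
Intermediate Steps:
(-43 - 152)*c(-2, C(t, -2)) = (-43 - 152)*(-2) = -195*(-2) = 390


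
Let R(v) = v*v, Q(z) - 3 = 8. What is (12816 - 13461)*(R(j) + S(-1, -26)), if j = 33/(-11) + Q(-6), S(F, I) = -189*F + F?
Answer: -162540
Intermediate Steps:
S(F, I) = -188*F
Q(z) = 11 (Q(z) = 3 + 8 = 11)
j = 8 (j = 33/(-11) + 11 = 33*(-1/11) + 11 = -3 + 11 = 8)
R(v) = v²
(12816 - 13461)*(R(j) + S(-1, -26)) = (12816 - 13461)*(8² - 188*(-1)) = -645*(64 + 188) = -645*252 = -162540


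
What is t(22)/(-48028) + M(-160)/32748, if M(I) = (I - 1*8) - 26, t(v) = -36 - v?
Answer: -463628/98301309 ≈ -0.0047164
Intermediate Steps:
M(I) = -34 + I (M(I) = (I - 8) - 26 = (-8 + I) - 26 = -34 + I)
t(22)/(-48028) + M(-160)/32748 = (-36 - 1*22)/(-48028) + (-34 - 160)/32748 = (-36 - 22)*(-1/48028) - 194*1/32748 = -58*(-1/48028) - 97/16374 = 29/24014 - 97/16374 = -463628/98301309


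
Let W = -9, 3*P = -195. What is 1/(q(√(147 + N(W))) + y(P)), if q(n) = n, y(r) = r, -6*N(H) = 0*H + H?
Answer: -130/8153 - 3*√66/8153 ≈ -0.018934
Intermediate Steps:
P = -65 (P = (⅓)*(-195) = -65)
N(H) = -H/6 (N(H) = -(0*H + H)/6 = -(0 + H)/6 = -H/6)
1/(q(√(147 + N(W))) + y(P)) = 1/(√(147 - ⅙*(-9)) - 65) = 1/(√(147 + 3/2) - 65) = 1/(√(297/2) - 65) = 1/(3*√66/2 - 65) = 1/(-65 + 3*√66/2)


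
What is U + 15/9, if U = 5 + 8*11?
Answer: 284/3 ≈ 94.667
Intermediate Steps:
U = 93 (U = 5 + 88 = 93)
U + 15/9 = 93 + 15/9 = 93 + 15*(⅑) = 93 + 5/3 = 284/3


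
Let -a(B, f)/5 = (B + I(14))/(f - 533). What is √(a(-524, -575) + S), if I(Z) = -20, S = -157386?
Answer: I*√12076258754/277 ≈ 396.72*I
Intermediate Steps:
a(B, f) = -5*(-20 + B)/(-533 + f) (a(B, f) = -5*(B - 20)/(f - 533) = -5*(-20 + B)/(-533 + f))
√(a(-524, -575) + S) = √(5*(20 - 1*(-524))/(-533 - 575) - 157386) = √(5*(20 + 524)/(-1108) - 157386) = √(5*(-1/1108)*544 - 157386) = √(-680/277 - 157386) = √(-43596602/277) = I*√12076258754/277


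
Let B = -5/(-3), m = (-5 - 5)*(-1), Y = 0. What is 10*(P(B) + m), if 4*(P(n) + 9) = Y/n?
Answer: 10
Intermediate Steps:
m = 10 (m = -10*(-1) = 10)
B = 5/3 (B = -5*(-⅓) = 5/3 ≈ 1.6667)
P(n) = -9 (P(n) = -9 + (0/n)/4 = -9 + (¼)*0 = -9 + 0 = -9)
10*(P(B) + m) = 10*(-9 + 10) = 10*1 = 10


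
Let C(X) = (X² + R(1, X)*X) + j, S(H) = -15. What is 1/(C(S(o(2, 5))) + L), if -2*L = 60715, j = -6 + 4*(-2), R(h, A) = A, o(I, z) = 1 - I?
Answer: -2/59843 ≈ -3.3421e-5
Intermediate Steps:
j = -14 (j = -6 - 8 = -14)
L = -60715/2 (L = -½*60715 = -60715/2 ≈ -30358.)
C(X) = -14 + 2*X² (C(X) = (X² + X*X) - 14 = (X² + X²) - 14 = 2*X² - 14 = -14 + 2*X²)
1/(C(S(o(2, 5))) + L) = 1/((-14 + 2*(-15)²) - 60715/2) = 1/((-14 + 2*225) - 60715/2) = 1/((-14 + 450) - 60715/2) = 1/(436 - 60715/2) = 1/(-59843/2) = -2/59843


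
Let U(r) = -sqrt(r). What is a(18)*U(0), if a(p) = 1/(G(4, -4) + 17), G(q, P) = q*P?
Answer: 0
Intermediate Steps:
G(q, P) = P*q
a(p) = 1 (a(p) = 1/(-4*4 + 17) = 1/(-16 + 17) = 1/1 = 1)
a(18)*U(0) = 1*(-sqrt(0)) = 1*(-1*0) = 1*0 = 0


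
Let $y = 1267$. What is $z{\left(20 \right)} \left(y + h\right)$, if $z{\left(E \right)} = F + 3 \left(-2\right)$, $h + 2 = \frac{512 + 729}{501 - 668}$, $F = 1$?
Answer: $- \frac{1050070}{167} \approx -6287.8$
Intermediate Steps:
$h = - \frac{1575}{167}$ ($h = -2 + \frac{512 + 729}{501 - 668} = -2 + \frac{1241}{-167} = -2 + 1241 \left(- \frac{1}{167}\right) = -2 - \frac{1241}{167} = - \frac{1575}{167} \approx -9.4311$)
$z{\left(E \right)} = -5$ ($z{\left(E \right)} = 1 + 3 \left(-2\right) = 1 - 6 = -5$)
$z{\left(20 \right)} \left(y + h\right) = - 5 \left(1267 - \frac{1575}{167}\right) = \left(-5\right) \frac{210014}{167} = - \frac{1050070}{167}$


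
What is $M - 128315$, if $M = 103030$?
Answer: $-25285$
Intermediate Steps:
$M - 128315 = 103030 - 128315 = -25285$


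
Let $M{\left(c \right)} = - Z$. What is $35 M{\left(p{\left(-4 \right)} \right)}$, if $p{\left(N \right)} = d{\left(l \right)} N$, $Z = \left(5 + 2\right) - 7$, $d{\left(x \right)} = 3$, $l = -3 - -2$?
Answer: $0$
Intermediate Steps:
$l = -1$ ($l = -3 + 2 = -1$)
$Z = 0$ ($Z = 7 - 7 = 0$)
$p{\left(N \right)} = 3 N$
$M{\left(c \right)} = 0$ ($M{\left(c \right)} = \left(-1\right) 0 = 0$)
$35 M{\left(p{\left(-4 \right)} \right)} = 35 \cdot 0 = 0$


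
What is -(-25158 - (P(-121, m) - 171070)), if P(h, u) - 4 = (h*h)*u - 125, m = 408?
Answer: 5827495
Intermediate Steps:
P(h, u) = -121 + u*h**2 (P(h, u) = 4 + ((h*h)*u - 125) = 4 + (h**2*u - 125) = 4 + (u*h**2 - 125) = 4 + (-125 + u*h**2) = -121 + u*h**2)
-(-25158 - (P(-121, m) - 171070)) = -(-25158 - ((-121 + 408*(-121)**2) - 171070)) = -(-25158 - ((-121 + 408*14641) - 171070)) = -(-25158 - ((-121 + 5973528) - 171070)) = -(-25158 - (5973407 - 171070)) = -(-25158 - 1*5802337) = -(-25158 - 5802337) = -1*(-5827495) = 5827495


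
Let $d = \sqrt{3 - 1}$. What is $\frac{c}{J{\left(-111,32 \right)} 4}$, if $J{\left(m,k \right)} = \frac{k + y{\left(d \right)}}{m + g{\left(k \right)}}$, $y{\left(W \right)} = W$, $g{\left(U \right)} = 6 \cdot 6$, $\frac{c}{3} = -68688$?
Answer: $\frac{61819200}{511} - \frac{1931850 \sqrt{2}}{511} \approx 1.1563 \cdot 10^{5}$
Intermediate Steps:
$c = -206064$ ($c = 3 \left(-68688\right) = -206064$)
$g{\left(U \right)} = 36$
$d = \sqrt{2} \approx 1.4142$
$J{\left(m,k \right)} = \frac{k + \sqrt{2}}{36 + m}$ ($J{\left(m,k \right)} = \frac{k + \sqrt{2}}{m + 36} = \frac{k + \sqrt{2}}{36 + m}$)
$\frac{c}{J{\left(-111,32 \right)} 4} = - \frac{206064}{\frac{32 + \sqrt{2}}{36 - 111} \cdot 4} = - \frac{206064}{\frac{32 + \sqrt{2}}{-75} \cdot 4} = - \frac{206064}{- \frac{32 + \sqrt{2}}{75} \cdot 4} = - \frac{206064}{\left(- \frac{32}{75} - \frac{\sqrt{2}}{75}\right) 4} = - \frac{206064}{- \frac{128}{75} - \frac{4 \sqrt{2}}{75}}$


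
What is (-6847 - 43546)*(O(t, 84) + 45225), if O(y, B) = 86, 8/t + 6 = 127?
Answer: -2283357223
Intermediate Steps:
t = 8/121 (t = 8/(-6 + 127) = 8/121 ≈ 0.066116)
(-6847 - 43546)*(O(t, 84) + 45225) = (-6847 - 43546)*(86 + 45225) = -50393*45311 = -2283357223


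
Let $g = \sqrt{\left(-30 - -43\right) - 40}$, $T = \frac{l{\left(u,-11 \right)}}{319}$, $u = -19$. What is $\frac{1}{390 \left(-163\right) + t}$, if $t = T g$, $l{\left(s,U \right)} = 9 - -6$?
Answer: $- \frac{431263118}{27415396411665} - \frac{319 i \sqrt{3}}{9138465470555} \approx -1.5731 \cdot 10^{-5} - 6.0461 \cdot 10^{-11} i$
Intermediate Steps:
$l{\left(s,U \right)} = 15$ ($l{\left(s,U \right)} = 9 + 6 = 15$)
$T = \frac{15}{319} \approx 0.047022$
$g = 3 i \sqrt{3}$ ($g = \sqrt{\left(-30 + 43\right) - 40} = \sqrt{13 - 40} = \sqrt{-27} = 3 i \sqrt{3} \approx 5.1962 i$)
$t = \frac{45 i \sqrt{3}}{319}$ ($t = \frac{15 \cdot 3 i \sqrt{3}}{319} = \frac{45 i \sqrt{3}}{319} \approx 0.24433 i$)
$\frac{1}{390 \left(-163\right) + t} = \frac{1}{390 \left(-163\right) + \frac{45 i \sqrt{3}}{319}} = \frac{1}{-63570 + \frac{45 i \sqrt{3}}{319}}$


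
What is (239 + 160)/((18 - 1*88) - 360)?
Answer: -399/430 ≈ -0.92791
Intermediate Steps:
(239 + 160)/((18 - 1*88) - 360) = 399/((18 - 88) - 360) = 399/(-70 - 360) = 399/(-430) = 399*(-1/430) = -399/430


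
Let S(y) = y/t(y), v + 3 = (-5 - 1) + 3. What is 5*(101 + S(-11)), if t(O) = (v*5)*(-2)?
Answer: 6049/12 ≈ 504.08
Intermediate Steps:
v = -6 (v = -3 + ((-5 - 1) + 3) = -3 + (-6 + 3) = -3 - 3 = -6)
t(O) = 60 (t(O) = -6*5*(-2) = -30*(-2) = 60)
S(y) = y/60
5*(101 + S(-11)) = 5*(101 + (1/60)*(-11)) = 5*(101 - 11/60) = 5*(6049/60) = 6049/12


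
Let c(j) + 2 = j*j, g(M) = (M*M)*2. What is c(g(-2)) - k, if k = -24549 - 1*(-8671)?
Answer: 15940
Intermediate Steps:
g(M) = 2*M² (g(M) = M²*2 = 2*M²)
c(j) = -2 + j² (c(j) = -2 + j*j = -2 + j²)
k = -15878 (k = -24549 + 8671 = -15878)
c(g(-2)) - k = (-2 + (2*(-2)²)²) - 1*(-15878) = (-2 + (2*4)²) + 15878 = (-2 + 8²) + 15878 = (-2 + 64) + 15878 = 62 + 15878 = 15940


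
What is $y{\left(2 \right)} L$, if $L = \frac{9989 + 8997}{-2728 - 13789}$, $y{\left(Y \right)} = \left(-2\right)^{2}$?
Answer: $- \frac{75944}{16517} \approx -4.5979$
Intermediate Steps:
$y{\left(Y \right)} = 4$
$L = - \frac{18986}{16517}$ ($L = \frac{18986}{-16517} = 18986 \left(- \frac{1}{16517}\right) = - \frac{18986}{16517} \approx -1.1495$)
$y{\left(2 \right)} L = 4 \left(- \frac{18986}{16517}\right) = - \frac{75944}{16517}$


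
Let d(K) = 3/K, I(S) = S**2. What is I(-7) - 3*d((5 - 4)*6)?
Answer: 95/2 ≈ 47.500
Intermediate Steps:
I(-7) - 3*d((5 - 4)*6) = (-7)**2 - 9/((5 - 4)*6) = 49 - 9/(1*6) = 49 - 9/6 = 49 - 3*1/2 = 49 - 3/2 = 95/2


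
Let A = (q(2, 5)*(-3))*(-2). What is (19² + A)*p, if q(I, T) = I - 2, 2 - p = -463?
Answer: 167865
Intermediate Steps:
p = 465 (p = 2 - 1*(-463) = 2 + 463 = 465)
q(I, T) = -2 + I
A = 0 (A = ((-2 + 2)*(-3))*(-2) = (0*(-3))*(-2) = 0*(-2) = 0)
(19² + A)*p = (19² + 0)*465 = (361 + 0)*465 = 361*465 = 167865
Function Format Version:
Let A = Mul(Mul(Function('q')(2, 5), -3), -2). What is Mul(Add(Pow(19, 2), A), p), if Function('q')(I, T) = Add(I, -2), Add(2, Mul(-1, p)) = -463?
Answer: 167865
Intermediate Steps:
p = 465 (p = Add(2, Mul(-1, -463)) = Add(2, 463) = 465)
Function('q')(I, T) = Add(-2, I)
A = 0 (A = Mul(Mul(Add(-2, 2), -3), -2) = Mul(Mul(0, -3), -2) = Mul(0, -2) = 0)
Mul(Add(Pow(19, 2), A), p) = Mul(Add(Pow(19, 2), 0), 465) = Mul(Add(361, 0), 465) = Mul(361, 465) = 167865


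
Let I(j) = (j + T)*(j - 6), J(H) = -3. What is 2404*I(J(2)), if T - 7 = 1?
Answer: -108180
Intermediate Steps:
T = 8 (T = 7 + 1 = 8)
I(j) = (-6 + j)*(8 + j) (I(j) = (j + 8)*(j - 6) = (8 + j)*(-6 + j) = (-6 + j)*(8 + j))
2404*I(J(2)) = 2404*(-48 + (-3)² + 2*(-3)) = 2404*(-48 + 9 - 6) = 2404*(-45) = -108180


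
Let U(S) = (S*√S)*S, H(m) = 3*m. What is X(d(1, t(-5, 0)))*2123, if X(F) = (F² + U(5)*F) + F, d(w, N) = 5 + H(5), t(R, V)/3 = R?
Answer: 891660 + 1061500*√5 ≈ 3.2652e+6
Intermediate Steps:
t(R, V) = 3*R
U(S) = S^(5/2) (U(S) = S^(3/2)*S = S^(5/2))
d(w, N) = 20 (d(w, N) = 5 + 3*5 = 5 + 15 = 20)
X(F) = F + F² + 25*F*√5 (X(F) = (F² + 5^(5/2)*F) + F = (F² + (25*√5)*F) + F = (F² + 25*F*√5) + F = F + F² + 25*F*√5)
X(d(1, t(-5, 0)))*2123 = (20*(1 + 20 + 25*√5))*2123 = (20*(21 + 25*√5))*2123 = (420 + 500*√5)*2123 = 891660 + 1061500*√5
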